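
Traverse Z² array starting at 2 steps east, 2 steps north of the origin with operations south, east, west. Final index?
(2, 1)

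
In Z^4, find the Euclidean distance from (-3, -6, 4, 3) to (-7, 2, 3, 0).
9.48683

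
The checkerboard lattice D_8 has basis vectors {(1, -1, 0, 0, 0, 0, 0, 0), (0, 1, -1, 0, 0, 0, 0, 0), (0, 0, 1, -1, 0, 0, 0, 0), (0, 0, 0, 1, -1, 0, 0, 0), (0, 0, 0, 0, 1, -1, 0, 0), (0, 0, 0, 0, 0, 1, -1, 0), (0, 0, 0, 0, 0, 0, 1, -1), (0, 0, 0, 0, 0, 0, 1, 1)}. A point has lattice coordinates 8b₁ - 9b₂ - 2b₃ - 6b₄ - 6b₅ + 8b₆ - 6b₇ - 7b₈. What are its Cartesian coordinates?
(8, -17, 7, -4, 0, 14, -21, -1)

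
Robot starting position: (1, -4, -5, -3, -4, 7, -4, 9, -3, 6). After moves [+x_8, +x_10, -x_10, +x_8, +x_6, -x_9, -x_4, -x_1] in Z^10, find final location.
(0, -4, -5, -4, -4, 8, -4, 11, -4, 6)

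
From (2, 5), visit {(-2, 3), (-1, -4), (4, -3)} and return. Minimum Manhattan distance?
30
(one optimal route: (2, 5) → (-2, 3) → (-1, -4) → (4, -3) → (2, 5))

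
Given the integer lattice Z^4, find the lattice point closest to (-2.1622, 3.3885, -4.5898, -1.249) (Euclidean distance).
(-2, 3, -5, -1)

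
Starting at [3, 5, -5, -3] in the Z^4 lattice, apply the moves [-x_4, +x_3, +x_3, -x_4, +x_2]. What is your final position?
(3, 6, -3, -5)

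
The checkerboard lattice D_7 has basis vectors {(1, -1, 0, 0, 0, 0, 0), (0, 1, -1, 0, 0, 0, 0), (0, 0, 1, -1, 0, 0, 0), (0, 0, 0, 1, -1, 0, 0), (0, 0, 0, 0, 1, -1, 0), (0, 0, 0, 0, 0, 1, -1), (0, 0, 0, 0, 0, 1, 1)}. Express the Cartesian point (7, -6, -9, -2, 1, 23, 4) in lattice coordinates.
7b₁ + b₂ - 8b₃ - 10b₄ - 9b₅ + 5b₆ + 9b₇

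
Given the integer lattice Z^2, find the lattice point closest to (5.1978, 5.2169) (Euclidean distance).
(5, 5)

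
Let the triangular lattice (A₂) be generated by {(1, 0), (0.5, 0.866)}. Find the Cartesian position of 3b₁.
(3, 0)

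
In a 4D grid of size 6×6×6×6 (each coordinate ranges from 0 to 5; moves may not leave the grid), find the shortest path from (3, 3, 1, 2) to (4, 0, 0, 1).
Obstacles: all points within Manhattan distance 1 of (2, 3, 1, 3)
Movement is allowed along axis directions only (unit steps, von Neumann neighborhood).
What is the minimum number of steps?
6
(one shortest path: (3, 3, 1, 2) → (4, 3, 1, 2) → (4, 2, 1, 2) → (4, 1, 1, 2) → (4, 0, 1, 2) → (4, 0, 0, 2) → (4, 0, 0, 1))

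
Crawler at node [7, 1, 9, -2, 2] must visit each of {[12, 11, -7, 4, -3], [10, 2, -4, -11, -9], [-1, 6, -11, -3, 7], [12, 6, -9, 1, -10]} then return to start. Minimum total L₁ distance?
156
(one optimal route: (7, 1, 9, -2, 2) → (10, 2, -4, -11, -9) → (12, 6, -9, 1, -10) → (12, 11, -7, 4, -3) → (-1, 6, -11, -3, 7) → (7, 1, 9, -2, 2))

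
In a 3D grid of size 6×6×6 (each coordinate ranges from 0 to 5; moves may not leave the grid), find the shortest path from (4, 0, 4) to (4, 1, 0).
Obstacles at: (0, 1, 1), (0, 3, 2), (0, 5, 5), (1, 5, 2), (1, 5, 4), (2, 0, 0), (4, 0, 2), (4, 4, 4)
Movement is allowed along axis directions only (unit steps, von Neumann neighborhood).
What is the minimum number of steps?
5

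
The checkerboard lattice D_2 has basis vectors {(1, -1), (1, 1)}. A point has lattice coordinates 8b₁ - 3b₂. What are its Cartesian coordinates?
(5, -11)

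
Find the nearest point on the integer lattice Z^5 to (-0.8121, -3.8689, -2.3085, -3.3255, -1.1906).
(-1, -4, -2, -3, -1)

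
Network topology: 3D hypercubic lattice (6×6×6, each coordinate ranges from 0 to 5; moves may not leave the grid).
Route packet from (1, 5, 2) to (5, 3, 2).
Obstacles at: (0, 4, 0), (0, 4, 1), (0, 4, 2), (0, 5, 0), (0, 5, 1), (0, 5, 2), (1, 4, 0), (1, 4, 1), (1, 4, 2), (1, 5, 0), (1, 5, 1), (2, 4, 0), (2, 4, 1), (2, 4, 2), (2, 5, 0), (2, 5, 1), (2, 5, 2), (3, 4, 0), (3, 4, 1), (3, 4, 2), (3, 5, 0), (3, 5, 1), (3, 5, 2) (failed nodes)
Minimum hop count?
8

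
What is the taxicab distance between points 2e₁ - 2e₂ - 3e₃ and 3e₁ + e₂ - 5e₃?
6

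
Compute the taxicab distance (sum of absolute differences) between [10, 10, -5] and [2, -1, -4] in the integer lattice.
20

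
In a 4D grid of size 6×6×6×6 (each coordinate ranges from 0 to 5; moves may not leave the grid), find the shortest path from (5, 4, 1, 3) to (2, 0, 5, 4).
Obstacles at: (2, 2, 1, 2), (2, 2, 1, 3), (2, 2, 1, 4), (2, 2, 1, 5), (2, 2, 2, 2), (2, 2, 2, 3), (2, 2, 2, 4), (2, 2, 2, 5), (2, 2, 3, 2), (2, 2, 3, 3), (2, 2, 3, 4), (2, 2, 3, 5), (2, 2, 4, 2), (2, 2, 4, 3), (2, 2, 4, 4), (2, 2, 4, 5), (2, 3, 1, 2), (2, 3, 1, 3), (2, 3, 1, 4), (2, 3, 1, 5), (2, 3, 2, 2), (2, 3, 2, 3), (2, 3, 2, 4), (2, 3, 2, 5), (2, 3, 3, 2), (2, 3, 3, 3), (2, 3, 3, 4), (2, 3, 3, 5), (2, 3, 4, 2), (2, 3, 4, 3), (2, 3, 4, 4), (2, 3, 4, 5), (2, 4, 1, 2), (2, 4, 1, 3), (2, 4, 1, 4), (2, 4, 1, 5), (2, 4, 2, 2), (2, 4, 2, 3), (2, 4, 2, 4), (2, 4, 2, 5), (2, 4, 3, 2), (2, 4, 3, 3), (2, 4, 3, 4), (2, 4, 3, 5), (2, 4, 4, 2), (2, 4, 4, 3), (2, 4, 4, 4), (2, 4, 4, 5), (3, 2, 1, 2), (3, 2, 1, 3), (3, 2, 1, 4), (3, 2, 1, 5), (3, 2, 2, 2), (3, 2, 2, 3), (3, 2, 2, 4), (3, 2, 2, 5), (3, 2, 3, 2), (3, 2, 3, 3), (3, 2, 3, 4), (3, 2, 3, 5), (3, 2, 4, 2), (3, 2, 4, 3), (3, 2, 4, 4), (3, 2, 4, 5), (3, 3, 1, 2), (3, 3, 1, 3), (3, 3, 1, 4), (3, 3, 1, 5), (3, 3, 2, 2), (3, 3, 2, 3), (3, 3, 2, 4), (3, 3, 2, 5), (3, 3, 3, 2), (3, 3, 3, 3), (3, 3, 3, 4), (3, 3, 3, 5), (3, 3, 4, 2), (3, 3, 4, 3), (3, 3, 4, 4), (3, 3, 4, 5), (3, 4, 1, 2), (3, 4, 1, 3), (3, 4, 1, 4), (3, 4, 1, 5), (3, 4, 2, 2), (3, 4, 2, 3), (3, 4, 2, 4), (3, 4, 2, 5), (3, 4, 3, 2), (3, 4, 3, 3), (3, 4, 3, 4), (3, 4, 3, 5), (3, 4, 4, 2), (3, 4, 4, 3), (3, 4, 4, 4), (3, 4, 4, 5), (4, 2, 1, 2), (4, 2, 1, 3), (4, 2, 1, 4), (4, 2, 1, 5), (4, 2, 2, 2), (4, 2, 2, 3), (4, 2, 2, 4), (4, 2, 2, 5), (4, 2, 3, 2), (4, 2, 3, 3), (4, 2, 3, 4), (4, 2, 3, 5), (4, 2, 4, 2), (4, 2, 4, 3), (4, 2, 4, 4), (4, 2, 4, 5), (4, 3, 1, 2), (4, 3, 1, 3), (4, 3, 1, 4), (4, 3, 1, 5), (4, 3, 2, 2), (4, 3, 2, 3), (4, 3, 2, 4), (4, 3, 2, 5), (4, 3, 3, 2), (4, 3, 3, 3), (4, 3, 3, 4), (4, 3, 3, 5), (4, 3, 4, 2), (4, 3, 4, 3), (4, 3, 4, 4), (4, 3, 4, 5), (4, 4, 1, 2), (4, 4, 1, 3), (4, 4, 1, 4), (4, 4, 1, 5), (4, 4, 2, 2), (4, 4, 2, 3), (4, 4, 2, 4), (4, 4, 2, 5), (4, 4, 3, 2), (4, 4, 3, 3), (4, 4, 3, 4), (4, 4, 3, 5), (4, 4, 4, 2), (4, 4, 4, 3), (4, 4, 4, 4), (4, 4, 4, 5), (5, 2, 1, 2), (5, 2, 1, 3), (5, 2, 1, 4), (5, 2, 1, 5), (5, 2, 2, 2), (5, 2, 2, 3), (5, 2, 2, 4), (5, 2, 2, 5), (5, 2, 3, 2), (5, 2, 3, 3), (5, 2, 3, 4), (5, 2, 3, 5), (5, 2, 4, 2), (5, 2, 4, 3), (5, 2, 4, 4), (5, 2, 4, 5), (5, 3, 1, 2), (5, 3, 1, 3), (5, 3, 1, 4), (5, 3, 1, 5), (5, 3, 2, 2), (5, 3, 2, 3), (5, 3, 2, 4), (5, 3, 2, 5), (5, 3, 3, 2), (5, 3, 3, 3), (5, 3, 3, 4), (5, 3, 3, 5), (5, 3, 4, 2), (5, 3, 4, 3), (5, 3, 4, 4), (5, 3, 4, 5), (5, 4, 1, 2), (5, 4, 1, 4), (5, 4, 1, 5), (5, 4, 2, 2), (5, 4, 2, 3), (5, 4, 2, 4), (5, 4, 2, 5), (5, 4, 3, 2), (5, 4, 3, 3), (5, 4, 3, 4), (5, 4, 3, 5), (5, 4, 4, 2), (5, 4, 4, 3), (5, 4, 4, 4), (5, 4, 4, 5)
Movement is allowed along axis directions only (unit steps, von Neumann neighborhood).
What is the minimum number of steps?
14
(one shortest path: (5, 4, 1, 3) → (5, 5, 1, 3) → (4, 5, 1, 3) → (3, 5, 1, 3) → (2, 5, 1, 3) → (2, 5, 2, 3) → (2, 5, 3, 3) → (2, 5, 4, 3) → (2, 5, 5, 3) → (2, 4, 5, 3) → (2, 3, 5, 3) → (2, 2, 5, 3) → (2, 1, 5, 3) → (2, 0, 5, 3) → (2, 0, 5, 4))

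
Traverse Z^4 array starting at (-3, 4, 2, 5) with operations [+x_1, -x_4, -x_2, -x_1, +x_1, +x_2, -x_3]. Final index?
(-2, 4, 1, 4)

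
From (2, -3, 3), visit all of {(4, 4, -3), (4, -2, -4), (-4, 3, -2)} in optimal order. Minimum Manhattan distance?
27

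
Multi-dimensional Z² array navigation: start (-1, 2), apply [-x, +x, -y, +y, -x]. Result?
(-2, 2)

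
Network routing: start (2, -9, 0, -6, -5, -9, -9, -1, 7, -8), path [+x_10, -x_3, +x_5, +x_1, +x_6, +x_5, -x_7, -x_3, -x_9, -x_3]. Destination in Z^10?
(3, -9, -3, -6, -3, -8, -10, -1, 6, -7)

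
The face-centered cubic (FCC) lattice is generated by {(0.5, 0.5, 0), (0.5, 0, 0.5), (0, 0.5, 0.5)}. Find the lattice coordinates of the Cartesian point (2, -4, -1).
-b₁ + 5b₂ - 7b₃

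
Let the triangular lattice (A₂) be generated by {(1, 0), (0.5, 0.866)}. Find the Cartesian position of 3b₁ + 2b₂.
(4, 1.732)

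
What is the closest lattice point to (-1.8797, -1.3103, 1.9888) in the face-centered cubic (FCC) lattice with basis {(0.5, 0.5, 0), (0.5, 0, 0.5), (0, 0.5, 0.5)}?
(-2, -1, 2)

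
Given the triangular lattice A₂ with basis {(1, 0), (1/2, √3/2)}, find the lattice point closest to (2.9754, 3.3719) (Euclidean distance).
(3, 3.464)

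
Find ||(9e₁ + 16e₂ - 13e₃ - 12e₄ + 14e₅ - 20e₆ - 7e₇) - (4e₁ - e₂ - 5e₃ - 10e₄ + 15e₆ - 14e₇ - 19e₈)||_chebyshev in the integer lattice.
35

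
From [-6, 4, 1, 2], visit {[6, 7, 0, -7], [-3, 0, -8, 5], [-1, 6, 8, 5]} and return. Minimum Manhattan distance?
96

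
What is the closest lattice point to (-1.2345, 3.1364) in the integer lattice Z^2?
(-1, 3)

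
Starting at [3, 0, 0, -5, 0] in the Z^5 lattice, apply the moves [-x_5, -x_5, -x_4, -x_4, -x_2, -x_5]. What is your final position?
(3, -1, 0, -7, -3)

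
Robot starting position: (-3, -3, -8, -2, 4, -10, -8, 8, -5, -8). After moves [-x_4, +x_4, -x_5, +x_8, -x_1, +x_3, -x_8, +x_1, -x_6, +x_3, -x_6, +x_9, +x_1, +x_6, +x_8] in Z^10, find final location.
(-2, -3, -6, -2, 3, -11, -8, 9, -4, -8)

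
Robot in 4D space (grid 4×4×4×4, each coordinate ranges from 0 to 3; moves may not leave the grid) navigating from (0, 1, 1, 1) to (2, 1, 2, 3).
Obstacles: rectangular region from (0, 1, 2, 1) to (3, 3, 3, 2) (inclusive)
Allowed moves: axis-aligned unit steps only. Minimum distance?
5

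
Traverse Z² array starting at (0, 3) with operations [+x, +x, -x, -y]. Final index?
(1, 2)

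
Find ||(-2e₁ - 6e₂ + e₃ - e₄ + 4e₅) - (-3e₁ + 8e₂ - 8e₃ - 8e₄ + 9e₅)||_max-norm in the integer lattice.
14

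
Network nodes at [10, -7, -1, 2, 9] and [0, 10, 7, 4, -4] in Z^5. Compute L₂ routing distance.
25.02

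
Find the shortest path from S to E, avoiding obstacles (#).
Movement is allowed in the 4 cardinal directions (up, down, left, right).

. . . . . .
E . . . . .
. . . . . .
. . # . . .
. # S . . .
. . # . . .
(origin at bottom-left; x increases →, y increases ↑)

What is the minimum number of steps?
7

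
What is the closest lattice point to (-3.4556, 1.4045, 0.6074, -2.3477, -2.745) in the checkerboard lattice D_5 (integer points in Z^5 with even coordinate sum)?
(-3, 1, 1, -2, -3)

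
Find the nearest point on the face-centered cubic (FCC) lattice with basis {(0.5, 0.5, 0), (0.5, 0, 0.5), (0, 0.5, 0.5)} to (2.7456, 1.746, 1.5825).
(2.5, 2, 1.5)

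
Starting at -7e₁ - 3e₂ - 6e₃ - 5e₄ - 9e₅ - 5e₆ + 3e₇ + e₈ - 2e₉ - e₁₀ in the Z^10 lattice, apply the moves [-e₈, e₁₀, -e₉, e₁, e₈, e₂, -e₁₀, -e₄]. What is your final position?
(-6, -2, -6, -6, -9, -5, 3, 1, -3, -1)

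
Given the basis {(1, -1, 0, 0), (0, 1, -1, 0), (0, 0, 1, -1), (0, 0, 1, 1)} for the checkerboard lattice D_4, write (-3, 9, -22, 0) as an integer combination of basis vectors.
-3b₁ + 6b₂ - 8b₃ - 8b₄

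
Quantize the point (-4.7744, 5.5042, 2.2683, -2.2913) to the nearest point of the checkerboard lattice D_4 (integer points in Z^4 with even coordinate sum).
(-5, 5, 2, -2)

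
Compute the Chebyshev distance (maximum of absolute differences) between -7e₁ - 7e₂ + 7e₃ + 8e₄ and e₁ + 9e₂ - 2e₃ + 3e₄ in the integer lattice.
16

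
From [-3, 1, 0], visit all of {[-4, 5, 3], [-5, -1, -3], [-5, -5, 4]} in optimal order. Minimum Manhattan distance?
30
(one optimal route: (-3, 1, 0) → (-5, -1, -3) → (-5, -5, 4) → (-4, 5, 3))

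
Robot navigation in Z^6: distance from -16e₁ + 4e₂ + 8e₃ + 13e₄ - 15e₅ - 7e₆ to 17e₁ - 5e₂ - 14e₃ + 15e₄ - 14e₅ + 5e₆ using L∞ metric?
33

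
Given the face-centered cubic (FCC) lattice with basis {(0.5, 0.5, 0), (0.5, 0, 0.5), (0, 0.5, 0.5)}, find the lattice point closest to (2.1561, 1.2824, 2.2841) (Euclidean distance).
(2, 1.5, 2.5)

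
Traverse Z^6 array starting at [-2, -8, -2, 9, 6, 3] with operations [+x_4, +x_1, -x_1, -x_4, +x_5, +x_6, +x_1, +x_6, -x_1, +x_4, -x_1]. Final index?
(-3, -8, -2, 10, 7, 5)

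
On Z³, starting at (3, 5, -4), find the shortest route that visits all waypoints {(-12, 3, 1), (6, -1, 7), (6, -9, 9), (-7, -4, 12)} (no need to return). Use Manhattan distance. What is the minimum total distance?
74
(one optimal route: (3, 5, -4) → (6, -1, 7) → (6, -9, 9) → (-7, -4, 12) → (-12, 3, 1))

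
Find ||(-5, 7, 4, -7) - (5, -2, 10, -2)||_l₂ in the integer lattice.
15.5563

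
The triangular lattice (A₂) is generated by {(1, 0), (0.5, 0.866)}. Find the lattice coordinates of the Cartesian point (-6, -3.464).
-4b₁ - 4b₂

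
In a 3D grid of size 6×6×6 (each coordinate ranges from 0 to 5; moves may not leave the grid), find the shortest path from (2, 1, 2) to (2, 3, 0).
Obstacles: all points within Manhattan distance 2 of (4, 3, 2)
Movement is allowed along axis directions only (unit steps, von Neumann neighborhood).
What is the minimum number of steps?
4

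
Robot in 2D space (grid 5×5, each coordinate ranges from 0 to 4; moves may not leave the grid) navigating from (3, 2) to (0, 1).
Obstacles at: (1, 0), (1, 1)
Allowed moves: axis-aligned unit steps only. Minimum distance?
4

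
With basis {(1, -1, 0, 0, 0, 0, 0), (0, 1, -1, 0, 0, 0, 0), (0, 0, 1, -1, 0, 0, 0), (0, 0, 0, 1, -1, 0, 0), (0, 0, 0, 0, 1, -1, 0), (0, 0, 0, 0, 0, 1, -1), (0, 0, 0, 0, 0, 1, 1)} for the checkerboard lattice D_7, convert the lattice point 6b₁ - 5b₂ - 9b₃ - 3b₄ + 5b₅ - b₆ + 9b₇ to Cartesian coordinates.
(6, -11, -4, 6, 8, 3, 10)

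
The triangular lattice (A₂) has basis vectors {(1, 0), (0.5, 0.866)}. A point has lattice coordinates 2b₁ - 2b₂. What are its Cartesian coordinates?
(1, -1.732)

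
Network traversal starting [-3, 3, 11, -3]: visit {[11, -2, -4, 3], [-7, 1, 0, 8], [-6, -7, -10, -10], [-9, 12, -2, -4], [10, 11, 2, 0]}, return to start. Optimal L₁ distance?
186
(one optimal route: (-3, 3, 11, -3) → (-7, 1, 0, 8) → (11, -2, -4, 3) → (10, 11, 2, 0) → (-9, 12, -2, -4) → (-6, -7, -10, -10) → (-3, 3, 11, -3))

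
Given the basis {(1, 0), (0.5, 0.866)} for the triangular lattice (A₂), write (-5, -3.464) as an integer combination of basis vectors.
-3b₁ - 4b₂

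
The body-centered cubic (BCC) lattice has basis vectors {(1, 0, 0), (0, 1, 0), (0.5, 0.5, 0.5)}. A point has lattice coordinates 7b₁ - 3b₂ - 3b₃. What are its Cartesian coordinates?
(5.5, -4.5, -1.5)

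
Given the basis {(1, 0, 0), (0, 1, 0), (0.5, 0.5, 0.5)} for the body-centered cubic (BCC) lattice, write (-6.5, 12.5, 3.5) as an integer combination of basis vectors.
-10b₁ + 9b₂ + 7b₃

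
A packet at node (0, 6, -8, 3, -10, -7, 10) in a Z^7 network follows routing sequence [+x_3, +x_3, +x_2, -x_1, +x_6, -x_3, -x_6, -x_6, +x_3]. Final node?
(-1, 7, -6, 3, -10, -8, 10)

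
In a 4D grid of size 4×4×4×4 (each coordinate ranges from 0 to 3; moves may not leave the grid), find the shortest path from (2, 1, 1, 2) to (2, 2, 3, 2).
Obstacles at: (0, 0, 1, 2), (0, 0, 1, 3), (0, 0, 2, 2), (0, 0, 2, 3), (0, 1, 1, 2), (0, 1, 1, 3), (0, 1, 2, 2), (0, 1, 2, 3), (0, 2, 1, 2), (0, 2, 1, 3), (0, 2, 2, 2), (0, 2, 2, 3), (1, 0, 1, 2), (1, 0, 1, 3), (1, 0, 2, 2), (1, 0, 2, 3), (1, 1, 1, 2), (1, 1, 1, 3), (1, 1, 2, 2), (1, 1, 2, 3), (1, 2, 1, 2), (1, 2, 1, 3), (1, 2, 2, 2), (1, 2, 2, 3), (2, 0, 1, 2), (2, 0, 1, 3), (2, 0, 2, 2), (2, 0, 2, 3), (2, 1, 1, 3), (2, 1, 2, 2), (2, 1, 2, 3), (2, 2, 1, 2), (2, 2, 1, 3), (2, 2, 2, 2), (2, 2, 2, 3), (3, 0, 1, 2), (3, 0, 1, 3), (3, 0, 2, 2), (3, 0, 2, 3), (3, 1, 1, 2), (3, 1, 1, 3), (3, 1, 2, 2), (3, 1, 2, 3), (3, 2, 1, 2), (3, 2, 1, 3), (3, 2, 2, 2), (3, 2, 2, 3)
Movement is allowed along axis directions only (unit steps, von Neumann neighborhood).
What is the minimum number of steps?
5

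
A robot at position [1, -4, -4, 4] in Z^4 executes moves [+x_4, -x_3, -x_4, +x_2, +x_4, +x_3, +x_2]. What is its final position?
(1, -2, -4, 5)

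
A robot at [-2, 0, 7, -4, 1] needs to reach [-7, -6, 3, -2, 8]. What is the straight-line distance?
11.4018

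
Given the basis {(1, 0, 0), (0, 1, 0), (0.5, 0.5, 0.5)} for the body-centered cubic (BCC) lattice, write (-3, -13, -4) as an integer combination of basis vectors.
b₁ - 9b₂ - 8b₃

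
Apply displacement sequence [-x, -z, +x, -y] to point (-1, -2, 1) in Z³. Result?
(-1, -3, 0)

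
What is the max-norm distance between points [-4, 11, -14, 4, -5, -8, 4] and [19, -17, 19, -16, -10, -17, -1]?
33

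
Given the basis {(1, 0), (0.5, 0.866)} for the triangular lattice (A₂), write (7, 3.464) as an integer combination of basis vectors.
5b₁ + 4b₂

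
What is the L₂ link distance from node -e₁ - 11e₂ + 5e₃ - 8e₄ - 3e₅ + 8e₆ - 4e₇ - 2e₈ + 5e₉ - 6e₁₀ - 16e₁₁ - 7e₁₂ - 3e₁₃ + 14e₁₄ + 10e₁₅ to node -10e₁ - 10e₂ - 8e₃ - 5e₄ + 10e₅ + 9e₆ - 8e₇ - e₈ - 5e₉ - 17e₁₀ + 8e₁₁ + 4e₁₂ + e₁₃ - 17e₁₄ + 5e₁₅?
48.6518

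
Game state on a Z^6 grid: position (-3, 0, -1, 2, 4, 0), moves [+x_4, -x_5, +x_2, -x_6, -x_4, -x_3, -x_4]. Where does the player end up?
(-3, 1, -2, 1, 3, -1)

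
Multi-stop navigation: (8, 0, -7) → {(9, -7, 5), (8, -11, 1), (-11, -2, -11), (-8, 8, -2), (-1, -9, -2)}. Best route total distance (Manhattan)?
89
(one optimal route: (8, 0, -7) → (9, -7, 5) → (8, -11, 1) → (-1, -9, -2) → (-8, 8, -2) → (-11, -2, -11))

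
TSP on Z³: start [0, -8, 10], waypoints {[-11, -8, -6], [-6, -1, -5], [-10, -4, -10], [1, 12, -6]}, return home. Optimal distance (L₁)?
106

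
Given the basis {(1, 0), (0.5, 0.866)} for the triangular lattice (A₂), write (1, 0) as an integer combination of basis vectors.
b₁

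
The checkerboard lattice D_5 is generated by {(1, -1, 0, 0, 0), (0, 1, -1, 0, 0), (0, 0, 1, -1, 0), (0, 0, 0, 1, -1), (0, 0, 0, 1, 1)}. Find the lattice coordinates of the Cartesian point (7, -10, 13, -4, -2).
7b₁ - 3b₂ + 10b₃ + 4b₄ + 2b₅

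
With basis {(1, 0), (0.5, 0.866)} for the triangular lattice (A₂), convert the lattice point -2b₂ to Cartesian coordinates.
(-1, -1.732)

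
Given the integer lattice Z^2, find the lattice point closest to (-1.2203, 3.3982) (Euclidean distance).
(-1, 3)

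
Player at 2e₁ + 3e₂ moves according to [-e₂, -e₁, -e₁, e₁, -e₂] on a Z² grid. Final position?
(1, 1)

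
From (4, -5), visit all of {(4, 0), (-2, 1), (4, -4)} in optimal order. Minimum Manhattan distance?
12
(one optimal route: (4, -5) → (4, -4) → (4, 0) → (-2, 1))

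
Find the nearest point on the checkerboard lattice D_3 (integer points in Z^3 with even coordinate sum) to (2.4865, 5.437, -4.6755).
(2, 5, -5)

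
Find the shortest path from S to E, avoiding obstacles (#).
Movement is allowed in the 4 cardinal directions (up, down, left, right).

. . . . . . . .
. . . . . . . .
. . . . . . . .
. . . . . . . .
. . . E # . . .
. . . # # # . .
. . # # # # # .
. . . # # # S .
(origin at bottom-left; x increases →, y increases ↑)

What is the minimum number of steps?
10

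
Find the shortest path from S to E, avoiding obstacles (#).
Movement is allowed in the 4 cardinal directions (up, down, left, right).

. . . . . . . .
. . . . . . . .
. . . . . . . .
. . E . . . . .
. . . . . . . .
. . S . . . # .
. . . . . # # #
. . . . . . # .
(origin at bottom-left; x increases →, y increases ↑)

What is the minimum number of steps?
2
(one shortest path: (2, 2) → (2, 3) → (2, 4))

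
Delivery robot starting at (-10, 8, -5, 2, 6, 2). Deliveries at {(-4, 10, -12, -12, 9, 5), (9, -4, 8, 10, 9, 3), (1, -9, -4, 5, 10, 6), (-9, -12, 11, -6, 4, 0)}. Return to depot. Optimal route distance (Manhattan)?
222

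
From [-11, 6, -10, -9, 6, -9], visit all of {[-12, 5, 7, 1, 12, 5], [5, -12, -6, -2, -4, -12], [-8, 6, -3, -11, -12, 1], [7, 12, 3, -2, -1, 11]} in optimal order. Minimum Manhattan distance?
208
(one optimal route: (-11, 6, -10, -9, 6, -9) → (-8, 6, -3, -11, -12, 1) → (-12, 5, 7, 1, 12, 5) → (7, 12, 3, -2, -1, 11) → (5, -12, -6, -2, -4, -12))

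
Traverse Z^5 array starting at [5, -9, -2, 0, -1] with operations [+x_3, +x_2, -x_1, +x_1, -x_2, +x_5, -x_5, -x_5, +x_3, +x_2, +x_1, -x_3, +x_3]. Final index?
(6, -8, 0, 0, -2)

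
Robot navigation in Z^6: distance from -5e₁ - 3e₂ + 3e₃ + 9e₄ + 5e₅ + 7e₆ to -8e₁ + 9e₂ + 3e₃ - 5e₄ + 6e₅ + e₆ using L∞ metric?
14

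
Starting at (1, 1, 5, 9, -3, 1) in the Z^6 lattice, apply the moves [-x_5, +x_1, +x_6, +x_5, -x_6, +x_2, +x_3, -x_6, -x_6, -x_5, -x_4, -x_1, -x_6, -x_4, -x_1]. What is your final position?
(0, 2, 6, 7, -4, -2)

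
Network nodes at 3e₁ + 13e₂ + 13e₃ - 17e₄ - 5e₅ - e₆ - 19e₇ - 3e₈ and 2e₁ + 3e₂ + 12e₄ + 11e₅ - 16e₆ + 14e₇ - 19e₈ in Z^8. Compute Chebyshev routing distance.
33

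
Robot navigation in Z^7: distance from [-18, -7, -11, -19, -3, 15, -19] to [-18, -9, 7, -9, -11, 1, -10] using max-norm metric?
18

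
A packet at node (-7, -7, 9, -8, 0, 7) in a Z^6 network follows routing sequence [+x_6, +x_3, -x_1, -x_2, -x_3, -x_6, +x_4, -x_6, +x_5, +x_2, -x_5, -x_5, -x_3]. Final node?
(-8, -7, 8, -7, -1, 6)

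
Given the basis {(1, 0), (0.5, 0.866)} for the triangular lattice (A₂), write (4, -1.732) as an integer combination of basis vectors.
5b₁ - 2b₂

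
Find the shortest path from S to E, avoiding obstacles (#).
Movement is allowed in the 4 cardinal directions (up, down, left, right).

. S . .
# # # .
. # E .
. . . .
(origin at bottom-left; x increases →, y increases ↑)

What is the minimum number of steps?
5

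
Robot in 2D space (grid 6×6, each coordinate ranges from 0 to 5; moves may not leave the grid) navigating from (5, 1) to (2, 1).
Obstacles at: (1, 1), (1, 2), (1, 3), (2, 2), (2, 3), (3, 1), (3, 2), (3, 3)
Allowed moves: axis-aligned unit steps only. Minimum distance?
5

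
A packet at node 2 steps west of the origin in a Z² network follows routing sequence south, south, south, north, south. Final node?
(-2, -3)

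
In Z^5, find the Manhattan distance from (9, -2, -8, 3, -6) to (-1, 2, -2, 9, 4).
36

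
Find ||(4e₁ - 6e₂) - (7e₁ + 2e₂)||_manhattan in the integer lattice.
11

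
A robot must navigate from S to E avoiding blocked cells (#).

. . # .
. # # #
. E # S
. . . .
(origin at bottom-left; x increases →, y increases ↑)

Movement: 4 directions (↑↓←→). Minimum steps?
4
(one shortest path: (3, 1) → (3, 0) → (2, 0) → (1, 0) → (1, 1))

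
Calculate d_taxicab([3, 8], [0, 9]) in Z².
4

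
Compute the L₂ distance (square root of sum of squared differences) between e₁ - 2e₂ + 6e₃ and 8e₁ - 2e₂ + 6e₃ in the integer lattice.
7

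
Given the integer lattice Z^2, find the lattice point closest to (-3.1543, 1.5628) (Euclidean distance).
(-3, 2)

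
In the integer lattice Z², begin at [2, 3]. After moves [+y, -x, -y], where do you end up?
(1, 3)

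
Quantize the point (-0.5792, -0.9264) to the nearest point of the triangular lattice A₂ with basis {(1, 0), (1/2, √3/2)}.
(-0.5, -0.866)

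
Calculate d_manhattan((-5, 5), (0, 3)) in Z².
7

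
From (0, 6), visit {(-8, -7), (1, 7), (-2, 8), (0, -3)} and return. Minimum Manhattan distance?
48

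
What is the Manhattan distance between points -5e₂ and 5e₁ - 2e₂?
8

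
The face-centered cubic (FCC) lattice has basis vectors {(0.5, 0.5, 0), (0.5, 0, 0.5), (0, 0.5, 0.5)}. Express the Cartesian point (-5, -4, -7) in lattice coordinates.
-2b₁ - 8b₂ - 6b₃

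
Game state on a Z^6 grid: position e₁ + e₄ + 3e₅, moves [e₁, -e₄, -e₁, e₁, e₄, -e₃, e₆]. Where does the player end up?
(2, 0, -1, 1, 3, 1)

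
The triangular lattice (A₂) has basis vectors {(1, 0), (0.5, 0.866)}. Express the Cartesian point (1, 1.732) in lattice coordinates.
2b₂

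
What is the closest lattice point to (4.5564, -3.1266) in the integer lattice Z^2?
(5, -3)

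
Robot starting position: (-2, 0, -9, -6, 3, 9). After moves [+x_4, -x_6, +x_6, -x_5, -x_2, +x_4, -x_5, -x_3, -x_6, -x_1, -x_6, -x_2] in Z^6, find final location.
(-3, -2, -10, -4, 1, 7)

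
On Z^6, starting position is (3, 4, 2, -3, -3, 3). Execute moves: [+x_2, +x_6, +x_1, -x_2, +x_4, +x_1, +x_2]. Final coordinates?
(5, 5, 2, -2, -3, 4)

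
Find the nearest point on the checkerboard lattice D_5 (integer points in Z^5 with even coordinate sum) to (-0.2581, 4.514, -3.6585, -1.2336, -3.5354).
(0, 5, -4, -1, -4)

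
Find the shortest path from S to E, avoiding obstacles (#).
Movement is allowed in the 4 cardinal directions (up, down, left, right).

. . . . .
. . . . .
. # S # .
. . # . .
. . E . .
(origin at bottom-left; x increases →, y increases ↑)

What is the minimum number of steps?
8
(one shortest path: (2, 2) → (2, 3) → (1, 3) → (0, 3) → (0, 2) → (0, 1) → (1, 1) → (1, 0) → (2, 0))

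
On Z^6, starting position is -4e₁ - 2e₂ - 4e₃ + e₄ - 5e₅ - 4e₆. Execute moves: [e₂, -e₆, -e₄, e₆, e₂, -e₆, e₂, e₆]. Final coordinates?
(-4, 1, -4, 0, -5, -4)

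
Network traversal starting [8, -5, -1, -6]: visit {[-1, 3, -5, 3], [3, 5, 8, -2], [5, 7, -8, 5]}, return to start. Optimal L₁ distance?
100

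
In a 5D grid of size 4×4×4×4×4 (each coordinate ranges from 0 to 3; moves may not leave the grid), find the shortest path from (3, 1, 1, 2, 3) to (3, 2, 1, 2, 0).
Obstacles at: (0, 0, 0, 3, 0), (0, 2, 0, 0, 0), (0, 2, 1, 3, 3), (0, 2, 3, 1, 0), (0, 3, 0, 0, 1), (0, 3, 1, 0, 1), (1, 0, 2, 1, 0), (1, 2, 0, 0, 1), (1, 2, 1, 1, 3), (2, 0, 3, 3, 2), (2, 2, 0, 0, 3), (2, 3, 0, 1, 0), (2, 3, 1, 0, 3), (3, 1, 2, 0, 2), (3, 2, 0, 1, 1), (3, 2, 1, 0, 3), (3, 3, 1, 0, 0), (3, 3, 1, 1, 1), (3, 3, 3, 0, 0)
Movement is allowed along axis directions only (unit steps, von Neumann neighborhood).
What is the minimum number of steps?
4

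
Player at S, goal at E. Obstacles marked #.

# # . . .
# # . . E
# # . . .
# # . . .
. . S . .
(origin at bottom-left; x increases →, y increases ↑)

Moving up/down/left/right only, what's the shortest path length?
5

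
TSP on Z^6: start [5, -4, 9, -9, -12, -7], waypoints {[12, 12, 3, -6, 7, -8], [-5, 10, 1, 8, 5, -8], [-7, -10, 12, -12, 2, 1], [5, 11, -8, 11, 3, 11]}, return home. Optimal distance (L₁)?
266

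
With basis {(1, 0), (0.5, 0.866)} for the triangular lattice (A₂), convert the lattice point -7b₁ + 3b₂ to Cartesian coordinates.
(-5.5, 2.598)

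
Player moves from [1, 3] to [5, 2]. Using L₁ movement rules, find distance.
5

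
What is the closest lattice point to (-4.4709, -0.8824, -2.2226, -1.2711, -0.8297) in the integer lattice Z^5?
(-4, -1, -2, -1, -1)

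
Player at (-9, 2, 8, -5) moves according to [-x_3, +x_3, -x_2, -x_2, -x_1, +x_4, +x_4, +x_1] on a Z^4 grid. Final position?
(-9, 0, 8, -3)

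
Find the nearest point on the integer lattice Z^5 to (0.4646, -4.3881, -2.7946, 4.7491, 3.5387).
(0, -4, -3, 5, 4)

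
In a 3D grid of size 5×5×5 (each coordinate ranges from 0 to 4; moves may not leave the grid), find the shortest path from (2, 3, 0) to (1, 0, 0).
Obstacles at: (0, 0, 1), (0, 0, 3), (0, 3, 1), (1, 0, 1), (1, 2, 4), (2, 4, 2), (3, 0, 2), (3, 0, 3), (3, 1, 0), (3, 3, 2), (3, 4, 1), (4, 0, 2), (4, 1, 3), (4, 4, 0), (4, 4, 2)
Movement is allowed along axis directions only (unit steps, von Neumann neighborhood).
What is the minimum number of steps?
4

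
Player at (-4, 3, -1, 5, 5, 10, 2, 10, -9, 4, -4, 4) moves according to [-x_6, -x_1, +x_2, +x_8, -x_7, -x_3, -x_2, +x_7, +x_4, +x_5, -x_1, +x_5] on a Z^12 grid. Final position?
(-6, 3, -2, 6, 7, 9, 2, 11, -9, 4, -4, 4)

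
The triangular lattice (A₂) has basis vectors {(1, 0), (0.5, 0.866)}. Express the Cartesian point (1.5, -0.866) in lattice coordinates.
2b₁ - b₂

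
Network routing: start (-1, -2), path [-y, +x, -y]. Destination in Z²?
(0, -4)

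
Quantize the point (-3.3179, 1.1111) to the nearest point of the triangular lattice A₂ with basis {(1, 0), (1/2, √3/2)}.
(-3.5, 0.866)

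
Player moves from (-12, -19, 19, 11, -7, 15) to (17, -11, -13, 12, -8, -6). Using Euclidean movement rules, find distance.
48.7032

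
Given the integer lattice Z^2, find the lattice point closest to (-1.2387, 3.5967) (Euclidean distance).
(-1, 4)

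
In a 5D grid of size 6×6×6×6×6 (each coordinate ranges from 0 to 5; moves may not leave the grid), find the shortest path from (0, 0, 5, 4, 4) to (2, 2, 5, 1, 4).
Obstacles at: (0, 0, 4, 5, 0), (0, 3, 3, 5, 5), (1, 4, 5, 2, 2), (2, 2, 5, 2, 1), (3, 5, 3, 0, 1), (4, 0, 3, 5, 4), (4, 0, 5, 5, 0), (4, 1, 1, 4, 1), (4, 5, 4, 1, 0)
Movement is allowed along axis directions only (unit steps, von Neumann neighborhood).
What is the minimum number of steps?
7
(one shortest path: (0, 0, 5, 4, 4) → (1, 0, 5, 4, 4) → (2, 0, 5, 4, 4) → (2, 1, 5, 4, 4) → (2, 2, 5, 4, 4) → (2, 2, 5, 3, 4) → (2, 2, 5, 2, 4) → (2, 2, 5, 1, 4))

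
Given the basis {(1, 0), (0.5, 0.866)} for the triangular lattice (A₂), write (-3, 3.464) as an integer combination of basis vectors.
-5b₁ + 4b₂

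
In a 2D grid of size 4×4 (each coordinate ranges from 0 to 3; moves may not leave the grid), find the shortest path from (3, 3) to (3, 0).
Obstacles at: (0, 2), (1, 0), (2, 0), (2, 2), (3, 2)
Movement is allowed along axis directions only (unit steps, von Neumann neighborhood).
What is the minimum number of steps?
7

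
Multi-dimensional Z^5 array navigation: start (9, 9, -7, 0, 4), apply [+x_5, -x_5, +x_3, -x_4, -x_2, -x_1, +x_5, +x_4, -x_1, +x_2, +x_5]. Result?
(7, 9, -6, 0, 6)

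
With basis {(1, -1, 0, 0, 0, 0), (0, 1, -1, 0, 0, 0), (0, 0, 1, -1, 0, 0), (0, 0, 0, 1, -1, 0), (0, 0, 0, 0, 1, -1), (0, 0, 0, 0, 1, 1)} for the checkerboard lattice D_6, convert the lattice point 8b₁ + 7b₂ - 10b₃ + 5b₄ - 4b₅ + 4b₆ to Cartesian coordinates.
(8, -1, -17, 15, -5, 8)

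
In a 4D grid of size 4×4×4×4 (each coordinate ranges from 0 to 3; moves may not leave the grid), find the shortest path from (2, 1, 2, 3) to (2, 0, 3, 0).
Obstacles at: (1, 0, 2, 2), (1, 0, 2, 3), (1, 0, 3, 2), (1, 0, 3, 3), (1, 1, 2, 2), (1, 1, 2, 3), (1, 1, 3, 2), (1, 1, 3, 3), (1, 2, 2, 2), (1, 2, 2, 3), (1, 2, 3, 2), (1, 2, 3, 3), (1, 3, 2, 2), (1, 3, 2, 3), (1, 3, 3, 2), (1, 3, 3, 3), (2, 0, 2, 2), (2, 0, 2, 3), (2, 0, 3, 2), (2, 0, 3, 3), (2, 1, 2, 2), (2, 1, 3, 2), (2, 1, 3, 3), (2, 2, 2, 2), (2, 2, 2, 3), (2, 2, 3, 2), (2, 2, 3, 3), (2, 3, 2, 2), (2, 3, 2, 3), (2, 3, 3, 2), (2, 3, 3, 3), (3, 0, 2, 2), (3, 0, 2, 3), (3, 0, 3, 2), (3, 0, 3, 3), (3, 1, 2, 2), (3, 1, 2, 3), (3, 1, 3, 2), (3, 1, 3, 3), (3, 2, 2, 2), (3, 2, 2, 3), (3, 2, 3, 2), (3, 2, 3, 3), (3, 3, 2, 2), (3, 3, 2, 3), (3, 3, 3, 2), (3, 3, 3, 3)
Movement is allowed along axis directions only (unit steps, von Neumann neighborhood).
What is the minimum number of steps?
7
(one shortest path: (2, 1, 2, 3) → (2, 1, 1, 3) → (2, 0, 1, 3) → (2, 0, 1, 2) → (2, 0, 1, 1) → (2, 0, 2, 1) → (2, 0, 3, 1) → (2, 0, 3, 0))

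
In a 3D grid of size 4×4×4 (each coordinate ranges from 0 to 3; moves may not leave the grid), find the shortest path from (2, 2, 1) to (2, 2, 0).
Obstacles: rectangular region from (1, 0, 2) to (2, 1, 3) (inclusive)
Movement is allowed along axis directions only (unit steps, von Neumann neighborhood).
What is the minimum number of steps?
1
(one shortest path: (2, 2, 1) → (2, 2, 0))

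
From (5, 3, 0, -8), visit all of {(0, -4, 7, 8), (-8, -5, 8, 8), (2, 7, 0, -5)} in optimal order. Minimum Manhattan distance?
53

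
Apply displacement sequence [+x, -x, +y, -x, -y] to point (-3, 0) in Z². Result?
(-4, 0)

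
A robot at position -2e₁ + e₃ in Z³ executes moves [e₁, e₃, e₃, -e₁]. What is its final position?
(-2, 0, 3)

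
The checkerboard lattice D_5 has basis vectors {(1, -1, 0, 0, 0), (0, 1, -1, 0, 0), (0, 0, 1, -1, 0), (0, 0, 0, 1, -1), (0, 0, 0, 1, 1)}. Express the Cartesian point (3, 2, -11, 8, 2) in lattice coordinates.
3b₁ + 5b₂ - 6b₃ + 2b₅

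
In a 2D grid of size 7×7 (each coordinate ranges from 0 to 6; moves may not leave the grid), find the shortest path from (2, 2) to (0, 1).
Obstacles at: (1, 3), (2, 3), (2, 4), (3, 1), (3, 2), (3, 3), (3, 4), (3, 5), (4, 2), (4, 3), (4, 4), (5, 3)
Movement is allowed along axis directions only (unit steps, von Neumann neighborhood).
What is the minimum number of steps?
3
(one shortest path: (2, 2) → (1, 2) → (0, 2) → (0, 1))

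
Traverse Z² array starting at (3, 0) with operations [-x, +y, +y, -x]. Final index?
(1, 2)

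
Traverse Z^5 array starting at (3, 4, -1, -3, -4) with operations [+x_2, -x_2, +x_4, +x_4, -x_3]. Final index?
(3, 4, -2, -1, -4)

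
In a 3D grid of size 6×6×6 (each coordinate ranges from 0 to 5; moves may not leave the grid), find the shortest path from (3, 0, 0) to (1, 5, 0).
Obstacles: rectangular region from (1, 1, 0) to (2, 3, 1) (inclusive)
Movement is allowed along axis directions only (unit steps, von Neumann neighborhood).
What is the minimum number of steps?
7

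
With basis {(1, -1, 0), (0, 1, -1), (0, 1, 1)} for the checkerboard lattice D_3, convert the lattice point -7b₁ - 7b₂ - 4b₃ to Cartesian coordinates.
(-7, -4, 3)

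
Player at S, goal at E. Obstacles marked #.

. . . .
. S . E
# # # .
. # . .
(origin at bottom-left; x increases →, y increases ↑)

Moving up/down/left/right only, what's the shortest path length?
2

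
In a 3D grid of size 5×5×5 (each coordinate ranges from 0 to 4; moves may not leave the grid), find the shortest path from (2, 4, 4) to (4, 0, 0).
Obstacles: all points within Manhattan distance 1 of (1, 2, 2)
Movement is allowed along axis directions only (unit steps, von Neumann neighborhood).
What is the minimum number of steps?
10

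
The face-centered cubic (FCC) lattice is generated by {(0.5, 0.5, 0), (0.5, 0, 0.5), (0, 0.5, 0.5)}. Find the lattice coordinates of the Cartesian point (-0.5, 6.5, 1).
5b₁ - 6b₂ + 8b₃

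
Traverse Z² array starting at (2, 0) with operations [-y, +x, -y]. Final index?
(3, -2)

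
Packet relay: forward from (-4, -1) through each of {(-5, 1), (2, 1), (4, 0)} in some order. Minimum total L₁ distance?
13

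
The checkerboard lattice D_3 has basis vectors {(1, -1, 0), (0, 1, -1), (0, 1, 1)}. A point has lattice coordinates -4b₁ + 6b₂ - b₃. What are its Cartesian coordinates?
(-4, 9, -7)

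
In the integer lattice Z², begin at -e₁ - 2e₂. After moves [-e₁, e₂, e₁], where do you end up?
(-1, -1)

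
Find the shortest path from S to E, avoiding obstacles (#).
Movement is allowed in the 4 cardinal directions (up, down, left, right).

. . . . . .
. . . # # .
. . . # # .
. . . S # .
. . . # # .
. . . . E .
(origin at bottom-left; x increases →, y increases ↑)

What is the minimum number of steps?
5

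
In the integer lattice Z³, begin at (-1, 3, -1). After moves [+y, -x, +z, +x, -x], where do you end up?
(-2, 4, 0)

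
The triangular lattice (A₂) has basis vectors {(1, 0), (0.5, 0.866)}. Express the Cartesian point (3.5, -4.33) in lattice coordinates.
6b₁ - 5b₂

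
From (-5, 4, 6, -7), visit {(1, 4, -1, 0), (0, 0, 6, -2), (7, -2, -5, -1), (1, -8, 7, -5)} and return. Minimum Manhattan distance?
92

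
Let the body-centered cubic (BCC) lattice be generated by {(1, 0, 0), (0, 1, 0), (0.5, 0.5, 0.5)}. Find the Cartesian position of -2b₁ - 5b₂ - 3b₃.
(-3.5, -6.5, -1.5)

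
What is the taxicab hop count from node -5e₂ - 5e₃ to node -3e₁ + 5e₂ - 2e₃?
16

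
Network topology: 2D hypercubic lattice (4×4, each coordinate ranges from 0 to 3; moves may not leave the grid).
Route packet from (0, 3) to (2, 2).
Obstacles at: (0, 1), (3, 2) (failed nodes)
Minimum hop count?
3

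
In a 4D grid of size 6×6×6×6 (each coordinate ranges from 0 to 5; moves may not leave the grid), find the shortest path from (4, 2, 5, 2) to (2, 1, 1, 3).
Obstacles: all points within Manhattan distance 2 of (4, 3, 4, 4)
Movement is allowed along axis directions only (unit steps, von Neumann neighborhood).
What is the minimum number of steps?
8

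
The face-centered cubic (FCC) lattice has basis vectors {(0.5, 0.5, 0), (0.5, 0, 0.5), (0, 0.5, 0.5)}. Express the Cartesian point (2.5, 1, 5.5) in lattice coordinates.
-2b₁ + 7b₂ + 4b₃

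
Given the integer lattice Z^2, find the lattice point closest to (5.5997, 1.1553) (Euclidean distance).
(6, 1)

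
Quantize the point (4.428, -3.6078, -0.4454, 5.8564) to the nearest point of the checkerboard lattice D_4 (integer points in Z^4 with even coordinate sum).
(4, -4, 0, 6)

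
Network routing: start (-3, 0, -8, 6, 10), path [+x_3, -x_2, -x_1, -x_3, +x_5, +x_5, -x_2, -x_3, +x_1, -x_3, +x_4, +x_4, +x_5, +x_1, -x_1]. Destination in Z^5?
(-3, -2, -10, 8, 13)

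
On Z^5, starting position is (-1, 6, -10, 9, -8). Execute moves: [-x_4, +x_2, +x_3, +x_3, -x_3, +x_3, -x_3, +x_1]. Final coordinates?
(0, 7, -9, 8, -8)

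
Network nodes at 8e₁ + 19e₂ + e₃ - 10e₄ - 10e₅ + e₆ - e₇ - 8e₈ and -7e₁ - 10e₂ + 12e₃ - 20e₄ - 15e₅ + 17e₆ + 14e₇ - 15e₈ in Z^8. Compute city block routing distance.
108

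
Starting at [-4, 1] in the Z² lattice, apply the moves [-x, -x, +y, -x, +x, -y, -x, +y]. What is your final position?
(-7, 2)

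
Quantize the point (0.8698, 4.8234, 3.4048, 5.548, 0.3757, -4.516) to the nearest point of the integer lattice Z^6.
(1, 5, 3, 6, 0, -5)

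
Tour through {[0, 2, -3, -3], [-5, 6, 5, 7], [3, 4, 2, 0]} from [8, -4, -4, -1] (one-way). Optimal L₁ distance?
50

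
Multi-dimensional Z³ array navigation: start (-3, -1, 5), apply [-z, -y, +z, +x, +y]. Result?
(-2, -1, 5)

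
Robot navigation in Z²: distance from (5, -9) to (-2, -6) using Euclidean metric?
7.61577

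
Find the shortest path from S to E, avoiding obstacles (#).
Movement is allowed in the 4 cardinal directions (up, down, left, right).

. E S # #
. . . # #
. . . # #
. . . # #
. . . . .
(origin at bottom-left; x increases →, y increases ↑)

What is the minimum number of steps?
1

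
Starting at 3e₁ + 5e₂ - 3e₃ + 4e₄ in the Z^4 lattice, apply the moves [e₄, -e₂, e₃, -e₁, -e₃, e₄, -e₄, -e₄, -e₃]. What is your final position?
(2, 4, -4, 4)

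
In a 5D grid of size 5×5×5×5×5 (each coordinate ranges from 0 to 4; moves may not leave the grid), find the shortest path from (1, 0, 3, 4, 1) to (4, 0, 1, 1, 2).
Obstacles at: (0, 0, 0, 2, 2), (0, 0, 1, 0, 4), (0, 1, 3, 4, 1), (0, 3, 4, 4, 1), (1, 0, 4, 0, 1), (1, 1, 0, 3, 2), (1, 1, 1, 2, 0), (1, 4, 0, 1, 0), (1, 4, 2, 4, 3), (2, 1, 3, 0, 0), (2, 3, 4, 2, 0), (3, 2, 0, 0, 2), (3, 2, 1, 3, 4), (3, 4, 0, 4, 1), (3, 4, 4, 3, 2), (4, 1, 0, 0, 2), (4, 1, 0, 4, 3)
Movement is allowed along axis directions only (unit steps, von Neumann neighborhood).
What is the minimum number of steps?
9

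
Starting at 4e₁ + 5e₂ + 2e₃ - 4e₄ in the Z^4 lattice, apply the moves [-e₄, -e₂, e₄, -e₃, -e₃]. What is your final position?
(4, 4, 0, -4)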